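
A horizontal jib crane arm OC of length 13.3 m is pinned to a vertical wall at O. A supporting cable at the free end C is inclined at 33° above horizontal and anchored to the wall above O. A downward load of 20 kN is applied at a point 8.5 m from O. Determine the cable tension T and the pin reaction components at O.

T = 23.47 kN, O_x = 19.68 kN, O_y = 7.218 kN

ΣM about O: T·sin33°·13.3 − 20·8.5 = 0 → T = 170/(13.3·0.544639) = 23.4687 ≈ 23.47 kN.
ΣF_x = 0: O_x − T·cos33° = 0 → O_x = 23.4687 × 0.838671 = 19.68 kN.
ΣF_y = 0: O_y + T·sin33° − 20 = 0 → O_y = 20 − 23.4687 × 0.544639 = 7.218 kN.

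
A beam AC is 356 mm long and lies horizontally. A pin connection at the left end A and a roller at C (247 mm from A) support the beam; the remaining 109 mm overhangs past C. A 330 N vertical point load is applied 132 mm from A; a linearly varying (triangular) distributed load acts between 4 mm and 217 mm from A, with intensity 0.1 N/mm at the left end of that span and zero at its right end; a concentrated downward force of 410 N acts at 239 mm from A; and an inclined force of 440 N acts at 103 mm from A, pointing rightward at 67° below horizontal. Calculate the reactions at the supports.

A_x = -171.9 N, A_y = 410.5 N, C_y = 745.2 N

Resultant of the triangular load: ½ × 0.1 × 213 = 10.65 N, acting at 75 mm from A (one-third of the span from the peak).
Taking moments about A: C_y·247 − 330·132 − (½·0.1·213)·75 − 410·239 − 440·sin67°·103 = 0 → C_y = 184066/247 = 745.206 ≈ 745.2 N.
ΣF_y = 0: A_y + 745.206 − 330 − ½·0.1·213 − 410 − 440·sin67° = 0 → A_y = 410.5 N.
ΣF_x = 0: A_x + 440·cos67° = 0 → A_x = -171.9 N.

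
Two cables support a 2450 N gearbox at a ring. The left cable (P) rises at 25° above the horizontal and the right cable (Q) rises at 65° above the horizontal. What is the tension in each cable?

ΣF_x = 0: −T_P·cos25° + T_Q·cos65° = 0 → T_Q = 2.14451·T_P.
ΣF_y = 0: T_P·sin25° + T_Q·sin65° = 2450.
Substitute: T_P·(0.422618 + 2.14451·0.906308) = 2450 → T_P = 1035.41 ≈ 1035 N.
Then T_Q = 2.14451 × 1035.41 = 2220 N.

T_P = 1035 N, T_Q = 2220 N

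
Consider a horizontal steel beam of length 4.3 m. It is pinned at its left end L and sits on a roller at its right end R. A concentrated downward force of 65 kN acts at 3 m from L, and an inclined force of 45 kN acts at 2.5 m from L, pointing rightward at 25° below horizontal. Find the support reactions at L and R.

L_x = -40.78 kN, L_y = 27.61 kN, R_y = 56.41 kN

Taking moments about L: R_y·4.3 − 65·3 − 45·sin25°·2.5 = 0 → R_y = 242.545/4.3 = 56.4058 ≈ 56.41 kN.
ΣF_y = 0: L_y + 56.4058 − 65 − 45·sin25° = 0 → L_y = 27.61 kN.
ΣF_x = 0: L_x + 45·cos25° = 0 → L_x = -40.78 kN.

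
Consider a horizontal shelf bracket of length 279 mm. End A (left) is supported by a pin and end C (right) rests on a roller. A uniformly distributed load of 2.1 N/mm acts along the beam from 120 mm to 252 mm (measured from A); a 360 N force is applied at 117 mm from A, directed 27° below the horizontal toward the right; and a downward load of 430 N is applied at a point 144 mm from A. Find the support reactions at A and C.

A_x = -320.8 N, A_y = 395.4 N, C_y = 475.3 N

Resultant of the distributed load: 2.1 × 132 = 277.2 N at 186 mm from A.
Moments about A: C_y·279 − (2.1·132)·186 − 360·sin27°·117 − 430·144 = 0 → C_y = 132601/279 = 475.272 ≈ 475.3 N.
ΣF_y = 0: A_y + 475.272 − 2.1·132 − 360·sin27° − 430 = 0 → A_y = 395.4 N.
ΣF_x = 0: A_x + 360·cos27° = 0 → A_x = -320.8 N.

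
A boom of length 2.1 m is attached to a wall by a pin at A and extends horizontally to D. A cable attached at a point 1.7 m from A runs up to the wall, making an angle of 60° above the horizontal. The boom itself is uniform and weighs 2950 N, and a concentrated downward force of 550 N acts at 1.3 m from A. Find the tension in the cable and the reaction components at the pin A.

T = 2590 N, A_x = 1295 N, A_y = 1257 N

ΣM about A: T·sin60°·1.7 − 2950·1.05 − 550·1.3 = 0 → T = 3812.5/(1.7·0.866025) = 2589.59 ≈ 2590 N.
ΣF_x = 0: A_x − T·cos60° = 0 → A_x = 2589.59 × 0.5 = 1295 N.
ΣF_y = 0: A_y + T·sin60° − 2950 − 550 = 0 → A_y = 3500 − 2589.59 × 0.866025 = 1257 N.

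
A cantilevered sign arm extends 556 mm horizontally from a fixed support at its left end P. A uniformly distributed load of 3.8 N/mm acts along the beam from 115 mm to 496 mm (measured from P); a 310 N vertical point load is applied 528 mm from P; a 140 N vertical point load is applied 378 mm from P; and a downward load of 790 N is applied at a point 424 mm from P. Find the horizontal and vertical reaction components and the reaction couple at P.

P_x = 0, P_y = 2688 N, M_P = 993900 N·mm

Resultant of the distributed load: 3.8 × 381 = 1447.8 N at 305.5 mm from P.
ΣF_x = 0: P_x = 0.
ΣF_y = 0: P_y − 3.8·381 − 310 − 140 − 790 = 0 → P_y = 2688 N.
ΣM about P: M_P − (3.8·381)·305.5 − 310·528 − 140·378 − 790·424 = 0 → M_P = 993900 N·mm.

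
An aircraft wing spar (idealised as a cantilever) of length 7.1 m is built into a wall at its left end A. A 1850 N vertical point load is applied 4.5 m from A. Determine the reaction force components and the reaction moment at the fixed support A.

A_x = 0, A_y = 1850 N, M_A = 8325 N·m

ΣF_x = 0: A_x = 0.
ΣF_y = 0: A_y − 1850 = 0 → A_y = 1850 N.
ΣM about A: M_A − 1850·4.5 = 0 → M_A = 8325 N·m.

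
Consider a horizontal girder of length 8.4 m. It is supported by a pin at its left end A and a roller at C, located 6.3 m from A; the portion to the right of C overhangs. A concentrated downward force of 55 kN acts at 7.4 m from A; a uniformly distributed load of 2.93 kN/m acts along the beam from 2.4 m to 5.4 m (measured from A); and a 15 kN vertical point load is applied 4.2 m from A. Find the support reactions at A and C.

A_x = 0, A_y = -1.255 kN, C_y = 80.04 kN

Resultant of the distributed load: 2.93 × 3 = 8.79 kN at 3.9 m from A.
Taking moments about A: C_y·6.3 − 55·7.4 − (2.93·3)·3.9 − 15·4.2 = 0 → C_y = 504.281/6.3 = 80.0446 ≈ 80.04 kN.
ΣF_y = 0: A_y + 80.0446 − 55 − 2.93·3 − 15 = 0 → A_y = -1.255 kN.
ΣF_x = 0: no horizontal applied forces, so A_x = 0.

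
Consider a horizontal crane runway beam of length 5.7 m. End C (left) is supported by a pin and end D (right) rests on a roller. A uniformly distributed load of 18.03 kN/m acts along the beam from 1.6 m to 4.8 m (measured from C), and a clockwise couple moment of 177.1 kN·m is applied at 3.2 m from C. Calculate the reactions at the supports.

C_x = 0, C_y = -5.765 kN, D_y = 63.46 kN

Resultant of the distributed load: 18.03 × 3.2 = 57.696 kN at 3.2 m from C.
ΣM about C: D_y·5.7 − (18.03·3.2)·3.2 − 177.1 = 0 → D_y = 361.7272/5.7 = 63.4609 ≈ 63.46 kN.
ΣF_y = 0: C_y + 63.4609 − 18.03·3.2 = 0 → C_y = -5.765 kN.
ΣF_x = 0: no horizontal applied forces, so C_x = 0.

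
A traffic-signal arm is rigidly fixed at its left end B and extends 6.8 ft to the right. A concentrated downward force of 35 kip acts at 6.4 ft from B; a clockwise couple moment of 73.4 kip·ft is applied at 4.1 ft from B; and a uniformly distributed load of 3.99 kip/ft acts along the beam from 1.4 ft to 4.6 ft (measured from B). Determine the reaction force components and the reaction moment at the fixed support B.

B_x = 0, B_y = 47.77 kip, M_B = 335.7 kip·ft

Resultant of the distributed load: 3.99 × 3.2 = 12.768 kip at 3 ft from B.
ΣF_x = 0: B_x = 0.
ΣF_y = 0: B_y − 35 − 3.99·3.2 = 0 → B_y = 47.77 kip.
ΣM about B: M_B − 35·6.4 − 73.4 − (3.99·3.2)·3 = 0 → M_B = 335.7 kip·ft.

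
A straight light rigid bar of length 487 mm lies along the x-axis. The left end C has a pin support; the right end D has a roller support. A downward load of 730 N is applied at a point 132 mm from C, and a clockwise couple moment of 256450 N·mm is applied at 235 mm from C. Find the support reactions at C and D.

C_x = 0, C_y = 5.544 N, D_y = 724.5 N

Moments about C: D_y·487 − 730·132 − 256450 = 0 → D_y = 352810/487 = 724.456 ≈ 724.5 N.
ΣF_y = 0: C_y + 724.456 − 730 = 0 → C_y = 5.544 N.
ΣF_x = 0: no horizontal applied forces, so C_x = 0.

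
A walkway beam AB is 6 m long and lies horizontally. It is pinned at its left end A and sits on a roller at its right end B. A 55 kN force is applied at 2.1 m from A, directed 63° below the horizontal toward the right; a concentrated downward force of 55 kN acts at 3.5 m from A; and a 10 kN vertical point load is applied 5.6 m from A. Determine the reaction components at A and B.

A_x = -24.97 kN, A_y = 55.44 kN, B_y = 58.57 kN

Moments about A: B_y·6 − 55·sin63°·2.1 − 55·3.5 − 10·5.6 = 0 → B_y = 351.411/6 = 58.5685 ≈ 58.57 kN.
ΣF_y = 0: A_y + 58.5685 − 55·sin63° − 55 − 10 = 0 → A_y = 55.44 kN.
ΣF_x = 0: A_x + 55·cos63° = 0 → A_x = -24.97 kN.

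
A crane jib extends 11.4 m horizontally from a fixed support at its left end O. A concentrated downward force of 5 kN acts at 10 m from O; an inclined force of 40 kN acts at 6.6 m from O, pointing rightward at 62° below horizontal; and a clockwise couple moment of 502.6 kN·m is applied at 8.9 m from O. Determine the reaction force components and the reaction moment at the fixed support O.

O_x = -18.78 kN, O_y = 40.32 kN, M_O = 785.7 kN·m

ΣF_x = 0: O_x + 40·cos62° = 0 → O_x = -18.78 kN.
ΣF_y = 0: O_y − 5 − 40·sin62° = 0 → O_y = 40.32 kN.
ΣM about O: M_O − 5·10 − 40·sin62°·6.6 − 502.6 = 0 → M_O = 785.7 kN·m.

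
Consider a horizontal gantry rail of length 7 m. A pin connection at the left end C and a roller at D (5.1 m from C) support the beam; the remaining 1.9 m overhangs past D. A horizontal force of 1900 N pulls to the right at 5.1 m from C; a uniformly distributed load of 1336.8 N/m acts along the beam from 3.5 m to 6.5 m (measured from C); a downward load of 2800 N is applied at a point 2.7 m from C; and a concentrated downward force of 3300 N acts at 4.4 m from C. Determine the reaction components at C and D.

C_x = -1900 N, C_y = 1849 N, D_y = 8261 N

Resultant of the distributed load: 1336.8 × 3 = 4010.4 N at 5 m from C.
ΣM about C: D_y·5.1 − (1336.8·3)·5 − 2800·2.7 − 3300·4.4 = 0 → D_y = 42132/5.1 = 8261.18 ≈ 8261 N.
ΣF_y = 0: C_y + 8261.18 − 1336.8·3 − 2800 − 3300 = 0 → C_y = 1849 N.
ΣF_x = 0: C_x + 1900 = 0 → C_x = -1900 N.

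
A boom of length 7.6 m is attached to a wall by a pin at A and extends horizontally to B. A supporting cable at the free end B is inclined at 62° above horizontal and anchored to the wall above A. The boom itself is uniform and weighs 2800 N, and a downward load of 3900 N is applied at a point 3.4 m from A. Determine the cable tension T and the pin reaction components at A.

T = 3562 N, A_x = 1672 N, A_y = 3555 N

ΣM about A: T·sin62°·7.6 − 2800·3.8 − 3900·3.4 = 0 → T = 23900/(7.6·0.882948) = 3561.63 ≈ 3562 N.
ΣF_x = 0: A_x − T·cos62° = 0 → A_x = 3561.63 × 0.469472 = 1672 N.
ΣF_y = 0: A_y + T·sin62° − 2800 − 3900 = 0 → A_y = 6700 − 3561.63 × 0.882948 = 3555 N.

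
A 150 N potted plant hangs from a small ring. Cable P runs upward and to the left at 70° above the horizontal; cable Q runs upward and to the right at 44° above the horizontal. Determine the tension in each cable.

ΣF_x = 0: −T_P·cos70° + T_Q·cos44° = 0 → T_Q = 0.475464·T_P.
ΣF_y = 0: T_P·sin70° + T_Q·sin44° = 150.
Substitute: T_P·(0.939693 + 0.475464·0.694658) = 150 → T_P = 118.112 ≈ 118.1 N.
Then T_Q = 0.475464 × 118.112 = 56.16 N.

T_P = 118.1 N, T_Q = 56.16 N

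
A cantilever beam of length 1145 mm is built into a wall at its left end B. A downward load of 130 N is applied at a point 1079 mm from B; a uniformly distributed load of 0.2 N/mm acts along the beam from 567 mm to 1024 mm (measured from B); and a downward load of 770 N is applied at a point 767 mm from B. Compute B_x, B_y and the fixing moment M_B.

B_x = 0, B_y = 991.4 N, M_B = 803600 N·mm

Resultant of the distributed load: 0.2 × 457 = 91.4 N at 795.5 mm from B.
ΣF_x = 0: B_x = 0.
ΣF_y = 0: B_y − 130 − 0.2·457 − 770 = 0 → B_y = 991.4 N.
ΣM about B: M_B − 130·1079 − (0.2·457)·795.5 − 770·767 = 0 → M_B = 803600 N·mm.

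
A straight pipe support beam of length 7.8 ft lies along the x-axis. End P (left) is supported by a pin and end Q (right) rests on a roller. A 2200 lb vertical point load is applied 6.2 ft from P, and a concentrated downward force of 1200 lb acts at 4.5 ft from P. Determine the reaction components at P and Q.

Moments about P: Q_y·7.8 − 2200·6.2 − 1200·4.5 = 0 → Q_y = 19040/7.8 = 2441.03 ≈ 2441 lb.
ΣF_y = 0: P_y + 2441.03 − 2200 − 1200 = 0 → P_y = 959.0 lb.
ΣF_x = 0: no horizontal applied forces, so P_x = 0.

P_x = 0, P_y = 959.0 lb, Q_y = 2441 lb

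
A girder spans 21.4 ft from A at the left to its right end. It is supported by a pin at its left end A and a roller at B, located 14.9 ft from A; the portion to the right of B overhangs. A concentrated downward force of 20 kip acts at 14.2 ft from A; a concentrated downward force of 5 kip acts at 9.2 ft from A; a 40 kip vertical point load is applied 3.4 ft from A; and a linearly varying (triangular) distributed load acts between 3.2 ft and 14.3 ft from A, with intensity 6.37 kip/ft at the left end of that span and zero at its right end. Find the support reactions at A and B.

Resultant of the triangular load: ½ × 6.37 × 11.1 = 35.3535 kip, acting at 6.9 ft from A (one-third of the span from the peak).
Taking moments about A: B_y·14.9 − 20·14.2 − 5·9.2 − 40·3.4 − (½·6.37·11.1)·6.9 = 0 → B_y = 709.93915/14.9 = 47.6469 ≈ 47.65 kip.
ΣF_y = 0: A_y + 47.6469 − 20 − 5 − 40 − ½·6.37·11.1 = 0 → A_y = 52.71 kip.
ΣF_x = 0: no horizontal applied forces, so A_x = 0.

A_x = 0, A_y = 52.71 kip, B_y = 47.65 kip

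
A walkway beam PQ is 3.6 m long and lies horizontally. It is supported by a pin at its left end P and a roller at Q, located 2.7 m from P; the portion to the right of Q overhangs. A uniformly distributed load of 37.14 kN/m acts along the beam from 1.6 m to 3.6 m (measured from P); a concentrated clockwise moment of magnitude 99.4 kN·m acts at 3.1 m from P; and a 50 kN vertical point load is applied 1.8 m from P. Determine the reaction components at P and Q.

P_x = 0, P_y = -17.40 kN, Q_y = 141.7 kN

Resultant of the distributed load: 37.14 × 2 = 74.28 kN at 2.6 m from P.
ΣM about P: Q_y·2.7 − (37.14·2)·2.6 − 99.4 − 50·1.8 = 0 → Q_y = 382.528/2.7 = 141.677 ≈ 141.7 kN.
ΣF_y = 0: P_y + 141.677 − 37.14·2 − 50 = 0 → P_y = -17.40 kN.
ΣF_x = 0: no horizontal applied forces, so P_x = 0.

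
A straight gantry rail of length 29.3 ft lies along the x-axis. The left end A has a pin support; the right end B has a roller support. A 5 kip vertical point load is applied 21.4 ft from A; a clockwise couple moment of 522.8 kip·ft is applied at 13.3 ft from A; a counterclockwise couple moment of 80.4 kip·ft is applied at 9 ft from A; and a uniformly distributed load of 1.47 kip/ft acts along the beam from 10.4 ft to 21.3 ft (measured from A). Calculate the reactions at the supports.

Resultant of the distributed load: 1.47 × 10.9 = 16.023 kip at 15.85 ft from A.
ΣM about A: B_y·29.3 − 5·21.4 − 522.8 + 80.4 − (1.47·10.9)·15.85 = 0 → B_y = 803.36455/29.3 = 27.4186 ≈ 27.42 kip.
ΣF_y = 0: A_y + 27.4186 − 5 − 1.47·10.9 = 0 → A_y = -6.396 kip.
ΣF_x = 0: no horizontal applied forces, so A_x = 0.

A_x = 0, A_y = -6.396 kip, B_y = 27.42 kip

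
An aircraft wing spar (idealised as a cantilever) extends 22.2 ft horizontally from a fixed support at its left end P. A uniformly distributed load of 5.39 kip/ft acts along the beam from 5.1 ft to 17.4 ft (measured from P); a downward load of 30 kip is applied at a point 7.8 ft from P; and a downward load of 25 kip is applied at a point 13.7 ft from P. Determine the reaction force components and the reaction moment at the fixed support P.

Resultant of the distributed load: 5.39 × 12.3 = 66.297 kip at 11.25 ft from P.
ΣF_x = 0: P_x = 0.
ΣF_y = 0: P_y − 5.39·12.3 − 30 − 25 = 0 → P_y = 121.3 kip.
ΣM about P: M_P − (5.39·12.3)·11.25 − 30·7.8 − 25·13.7 = 0 → M_P = 1322 kip·ft.

P_x = 0, P_y = 121.3 kip, M_P = 1322 kip·ft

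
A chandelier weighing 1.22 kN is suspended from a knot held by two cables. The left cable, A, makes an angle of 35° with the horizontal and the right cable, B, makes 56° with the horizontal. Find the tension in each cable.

ΣF_x = 0: −T_A·cos35° + T_B·cos56° = 0 → T_B = 1.46488·T_A.
ΣF_y = 0: T_A·sin35° + T_B·sin56° = 1.22.
Substitute: T_A·(0.573576 + 1.46488·0.829038) = 1.22 → T_A = 0.68232 ≈ 0.6823 kN.
Then T_B = 1.46488 × 0.68232 = 0.9995 kN.

T_A = 0.6823 kN, T_B = 0.9995 kN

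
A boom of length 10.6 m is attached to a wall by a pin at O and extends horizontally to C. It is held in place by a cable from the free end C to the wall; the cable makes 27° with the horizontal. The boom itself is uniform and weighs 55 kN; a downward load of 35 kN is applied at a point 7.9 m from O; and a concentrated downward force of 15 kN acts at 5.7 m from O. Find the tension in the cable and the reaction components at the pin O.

T = 135.8 kN, O_x = 121.0 kN, O_y = 43.35 kN

ΣM about O: T·sin27°·10.6 − 55·5.3 − 35·7.9 − 15·5.7 = 0 → T = 653.5/(10.6·0.45399) = 135.798 ≈ 135.8 kN.
ΣF_x = 0: O_x − T·cos27° = 0 → O_x = 135.798 × 0.891007 = 121.0 kN.
ΣF_y = 0: O_y + T·sin27° − 55 − 35 − 15 = 0 → O_y = 105 − 135.798 × 0.45399 = 43.35 kN.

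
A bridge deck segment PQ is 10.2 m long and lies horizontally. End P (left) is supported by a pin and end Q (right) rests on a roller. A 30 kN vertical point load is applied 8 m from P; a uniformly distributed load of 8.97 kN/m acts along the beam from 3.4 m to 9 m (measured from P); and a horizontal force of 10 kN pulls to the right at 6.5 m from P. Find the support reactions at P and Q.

Resultant of the distributed load: 8.97 × 5.6 = 50.232 kN at 6.2 m from P.
ΣM about P: Q_y·10.2 − 30·8 − (8.97·5.6)·6.2 = 0 → Q_y = 551.4384/10.2 = 54.0626 ≈ 54.06 kN.
ΣF_y = 0: P_y + 54.0626 − 30 − 8.97·5.6 = 0 → P_y = 26.17 kN.
ΣF_x = 0: P_x + 10 = 0 → P_x = -10.00 kN.

P_x = -10.00 kN, P_y = 26.17 kN, Q_y = 54.06 kN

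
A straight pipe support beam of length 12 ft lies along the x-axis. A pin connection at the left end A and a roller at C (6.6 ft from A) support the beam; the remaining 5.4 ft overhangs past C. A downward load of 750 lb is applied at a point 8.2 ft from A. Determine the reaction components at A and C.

Taking moments about A: C_y·6.6 − 750·8.2 = 0 → C_y = 6150/6.6 = 931.818 ≈ 931.8 lb.
ΣF_y = 0: A_y + 931.818 − 750 = 0 → A_y = -181.8 lb.
ΣF_x = 0: no horizontal applied forces, so A_x = 0.

A_x = 0, A_y = -181.8 lb, C_y = 931.8 lb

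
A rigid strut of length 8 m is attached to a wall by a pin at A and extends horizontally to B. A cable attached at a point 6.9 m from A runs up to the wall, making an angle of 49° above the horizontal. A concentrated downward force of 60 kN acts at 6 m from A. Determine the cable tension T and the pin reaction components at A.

ΣM about A: T·sin49°·6.9 − 60·6 = 0 → T = 360/(6.9·0.75471) = 69.1311 ≈ 69.13 kN.
ΣF_x = 0: A_x − T·cos49° = 0 → A_x = 69.1311 × 0.656059 = 45.35 kN.
ΣF_y = 0: A_y + T·sin49° − 60 = 0 → A_y = 60 − 69.1311 × 0.75471 = 7.826 kN.

T = 69.13 kN, A_x = 45.35 kN, A_y = 7.826 kN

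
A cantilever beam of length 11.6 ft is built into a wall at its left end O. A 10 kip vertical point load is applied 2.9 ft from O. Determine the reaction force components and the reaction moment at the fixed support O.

ΣF_x = 0: O_x = 0.
ΣF_y = 0: O_y − 10 = 0 → O_y = 10.00 kip.
ΣM about O: M_O − 10·2.9 = 0 → M_O = 29.00 kip·ft.

O_x = 0, O_y = 10.00 kip, M_O = 29.00 kip·ft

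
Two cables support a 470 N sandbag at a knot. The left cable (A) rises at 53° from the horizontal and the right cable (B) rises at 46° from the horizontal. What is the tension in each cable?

T_A = 330.6 N, T_B = 286.4 N

ΣF_x = 0: −T_A·cos53° + T_B·cos46° = 0 → T_B = 0.866347·T_A.
ΣF_y = 0: T_A·sin53° + T_B·sin46° = 470.
Substitute: T_A·(0.798636 + 0.866347·0.71934) = 470 → T_A = 330.559 ≈ 330.6 N.
Then T_B = 0.866347 × 330.559 = 286.4 N.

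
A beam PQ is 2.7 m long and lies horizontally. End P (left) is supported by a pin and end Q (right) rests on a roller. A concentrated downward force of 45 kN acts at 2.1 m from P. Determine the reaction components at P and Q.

ΣM about P: Q_y·2.7 − 45·2.1 = 0 → Q_y = 94.5/2.7 = 35.00 kN.
ΣF_y = 0: P_y + 35 − 45 = 0 → P_y = 10.00 kN.
ΣF_x = 0: no horizontal applied forces, so P_x = 0.

P_x = 0, P_y = 10.00 kN, Q_y = 35.00 kN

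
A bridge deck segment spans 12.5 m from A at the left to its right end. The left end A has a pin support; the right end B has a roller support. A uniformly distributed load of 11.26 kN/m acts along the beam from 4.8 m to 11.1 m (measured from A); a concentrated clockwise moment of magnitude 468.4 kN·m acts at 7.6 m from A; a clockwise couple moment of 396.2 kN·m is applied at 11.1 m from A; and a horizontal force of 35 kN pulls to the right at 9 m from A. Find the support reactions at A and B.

Resultant of the distributed load: 11.26 × 6.3 = 70.938 kN at 7.95 m from A.
Moments about A: B_y·12.5 − (11.26·6.3)·7.95 − 468.4 − 396.2 = 0 → B_y = 1428.5571/12.5 = 114.285 ≈ 114.3 kN.
ΣF_y = 0: A_y + 114.285 − 11.26·6.3 = 0 → A_y = -43.35 kN.
ΣF_x = 0: A_x + 35 = 0 → A_x = -35.00 kN.

A_x = -35.00 kN, A_y = -43.35 kN, B_y = 114.3 kN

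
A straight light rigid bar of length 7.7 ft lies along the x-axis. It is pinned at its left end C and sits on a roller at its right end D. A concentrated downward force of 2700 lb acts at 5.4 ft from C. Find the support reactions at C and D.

ΣM about C: D_y·7.7 − 2700·5.4 = 0 → D_y = 14580/7.7 = 1893.51 ≈ 1894 lb.
ΣF_y = 0: C_y + 1893.51 − 2700 = 0 → C_y = 806.5 lb.
ΣF_x = 0: no horizontal applied forces, so C_x = 0.

C_x = 0, C_y = 806.5 lb, D_y = 1894 lb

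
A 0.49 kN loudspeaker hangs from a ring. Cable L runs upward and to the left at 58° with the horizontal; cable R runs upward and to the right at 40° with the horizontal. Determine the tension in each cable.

ΣF_x = 0: −T_L·cos58° + T_R·cos40° = 0 → T_R = 0.69176·T_L.
ΣF_y = 0: T_L·sin58° + T_R·sin40° = 0.49.
Substitute: T_L·(0.848048 + 0.69176·0.642788) = 0.49 → T_L = 0.379051 ≈ 0.3791 kN.
Then T_R = 0.69176 × 0.379051 = 0.2622 kN.

T_L = 0.3791 kN, T_R = 0.2622 kN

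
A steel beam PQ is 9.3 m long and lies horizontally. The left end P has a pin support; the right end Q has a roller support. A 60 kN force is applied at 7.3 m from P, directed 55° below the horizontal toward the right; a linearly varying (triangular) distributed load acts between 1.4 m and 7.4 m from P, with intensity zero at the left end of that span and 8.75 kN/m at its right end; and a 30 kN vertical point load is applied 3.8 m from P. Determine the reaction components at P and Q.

P_x = -34.41 kN, P_y = 39.32 kN, Q_y = 66.08 kN

Resultant of the triangular load: ½ × 8.75 × 6 = 26.25 kN, acting at 5.4 m from P (one-third of the span from the peak).
ΣM about P: Q_y·9.3 − 60·sin55°·7.3 − (½·8.75·6)·5.4 − 30·3.8 = 0 → Q_y = 614.539/9.3 = 66.0795 ≈ 66.08 kN.
ΣF_y = 0: P_y + 66.0795 − 60·sin55° − ½·8.75·6 − 30 = 0 → P_y = 39.32 kN.
ΣF_x = 0: P_x + 60·cos55° = 0 → P_x = -34.41 kN.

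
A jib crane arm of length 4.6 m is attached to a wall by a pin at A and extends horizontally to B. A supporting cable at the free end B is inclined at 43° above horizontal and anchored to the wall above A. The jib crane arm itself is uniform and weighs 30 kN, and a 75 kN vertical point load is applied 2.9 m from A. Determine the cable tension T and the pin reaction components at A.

ΣM about A: T·sin43°·4.6 − 30·2.3 − 75·2.9 = 0 → T = 286.5/(4.6·0.681998) = 91.3237 ≈ 91.32 kN.
ΣF_x = 0: A_x − T·cos43° = 0 → A_x = 91.3237 × 0.731354 = 66.79 kN.
ΣF_y = 0: A_y + T·sin43° − 30 − 75 = 0 → A_y = 105 − 91.3237 × 0.681998 = 42.72 kN.

T = 91.32 kN, A_x = 66.79 kN, A_y = 42.72 kN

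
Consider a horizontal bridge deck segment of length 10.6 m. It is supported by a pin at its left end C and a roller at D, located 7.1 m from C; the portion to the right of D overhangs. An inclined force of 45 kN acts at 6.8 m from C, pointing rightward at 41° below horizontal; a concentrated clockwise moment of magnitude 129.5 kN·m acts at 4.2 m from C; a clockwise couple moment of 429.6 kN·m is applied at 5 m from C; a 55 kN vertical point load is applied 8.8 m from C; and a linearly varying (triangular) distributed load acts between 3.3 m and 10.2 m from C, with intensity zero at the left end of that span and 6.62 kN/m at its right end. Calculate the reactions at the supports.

Resultant of the triangular load: ½ × 6.62 × 6.9 = 22.839 kN, acting at 7.9 m from C (one-third of the span from the peak).
ΣM about C: D_y·7.1 − 45·sin41°·6.8 − 129.5 − 429.6 − 55·8.8 − (½·6.62·6.9)·7.9 = 0 → D_y = 1424.28/7.1 = 200.603 ≈ 200.6 kN.
ΣF_y = 0: C_y + 200.603 − 45·sin41° − 55 − ½·6.62·6.9 = 0 → C_y = -93.24 kN.
ΣF_x = 0: C_x + 45·cos41° = 0 → C_x = -33.96 kN.

C_x = -33.96 kN, C_y = -93.24 kN, D_y = 200.6 kN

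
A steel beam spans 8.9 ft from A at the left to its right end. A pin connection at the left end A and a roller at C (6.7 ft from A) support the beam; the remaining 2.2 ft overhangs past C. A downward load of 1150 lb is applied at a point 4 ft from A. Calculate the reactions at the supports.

A_x = 0, A_y = 463.4 lb, C_y = 686.6 lb

Moments about A: C_y·6.7 − 1150·4 = 0 → C_y = 4600/6.7 = 686.567 ≈ 686.6 lb.
ΣF_y = 0: A_y + 686.567 − 1150 = 0 → A_y = 463.4 lb.
ΣF_x = 0: no horizontal applied forces, so A_x = 0.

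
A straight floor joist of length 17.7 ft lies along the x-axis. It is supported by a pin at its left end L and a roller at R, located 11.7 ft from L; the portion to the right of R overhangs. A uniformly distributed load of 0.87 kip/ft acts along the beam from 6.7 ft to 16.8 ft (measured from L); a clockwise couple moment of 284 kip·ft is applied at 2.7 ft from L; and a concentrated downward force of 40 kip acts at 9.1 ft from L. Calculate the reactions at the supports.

L_x = 0, L_y = -15.42 kip, R_y = 64.21 kip

Resultant of the distributed load: 0.87 × 10.1 = 8.787 kip at 11.75 ft from L.
ΣM about L: R_y·11.7 − (0.87·10.1)·11.75 − 284 − 40·9.1 = 0 → R_y = 751.24725/11.7 = 64.2092 ≈ 64.21 kip.
ΣF_y = 0: L_y + 64.2092 − 0.87·10.1 − 40 = 0 → L_y = -15.42 kip.
ΣF_x = 0: no horizontal applied forces, so L_x = 0.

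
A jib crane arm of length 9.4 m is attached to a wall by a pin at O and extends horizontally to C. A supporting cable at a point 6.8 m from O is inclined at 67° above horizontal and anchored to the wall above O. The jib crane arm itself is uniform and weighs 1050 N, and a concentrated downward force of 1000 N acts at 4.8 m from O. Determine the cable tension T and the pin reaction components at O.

T = 1555 N, O_x = 607.7 N, O_y = 618.4 N

ΣM about O: T·sin67°·6.8 − 1050·4.7 − 1000·4.8 = 0 → T = 9735/(6.8·0.920505) = 1555.25 ≈ 1555 N.
ΣF_x = 0: O_x − T·cos67° = 0 → O_x = 1555.25 × 0.390731 = 607.7 N.
ΣF_y = 0: O_y + T·sin67° − 1050 − 1000 = 0 → O_y = 2050 − 1555.25 × 0.920505 = 618.4 N.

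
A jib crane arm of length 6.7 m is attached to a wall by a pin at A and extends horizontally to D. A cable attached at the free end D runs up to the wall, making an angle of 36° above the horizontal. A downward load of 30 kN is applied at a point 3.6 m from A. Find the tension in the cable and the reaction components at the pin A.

ΣM about A: T·sin36°·6.7 − 30·3.6 = 0 → T = 108/(6.7·0.587785) = 27.424 ≈ 27.42 kN.
ΣF_x = 0: A_x − T·cos36° = 0 → A_x = 27.424 × 0.809017 = 22.19 kN.
ΣF_y = 0: A_y + T·sin36° − 30 = 0 → A_y = 30 − 27.424 × 0.587785 = 13.88 kN.

T = 27.42 kN, A_x = 22.19 kN, A_y = 13.88 kN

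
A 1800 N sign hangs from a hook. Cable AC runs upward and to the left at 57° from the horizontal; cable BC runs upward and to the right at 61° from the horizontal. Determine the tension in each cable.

T_AC = 988.3 N, T_BC = 1110 N

ΣF_x = 0: −T_AC·cos57° + T_BC·cos61° = 0 → T_BC = 1.12341·T_AC.
ΣF_y = 0: T_AC·sin57° + T_BC·sin61° = 1800.
Substitute: T_AC·(0.838671 + 1.12341·0.87462) = 1800 → T_AC = 988.344 ≈ 988.3 N.
Then T_BC = 1.12341 × 988.344 = 1110 N.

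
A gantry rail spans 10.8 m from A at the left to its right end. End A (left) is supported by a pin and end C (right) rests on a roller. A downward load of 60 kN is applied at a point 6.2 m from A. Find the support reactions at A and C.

A_x = 0, A_y = 25.56 kN, C_y = 34.44 kN

Moments about A: C_y·10.8 − 60·6.2 = 0 → C_y = 372/10.8 = 34.4444 ≈ 34.44 kN.
ΣF_y = 0: A_y + 34.4444 − 60 = 0 → A_y = 25.56 kN.
ΣF_x = 0: no horizontal applied forces, so A_x = 0.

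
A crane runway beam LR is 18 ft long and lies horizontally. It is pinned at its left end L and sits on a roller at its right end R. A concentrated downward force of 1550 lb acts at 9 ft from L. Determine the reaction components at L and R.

Moments about L: R_y·18 − 1550·9 = 0 → R_y = 13950/18 = 775.0 lb.
ΣF_y = 0: L_y + 775 − 1550 = 0 → L_y = 775.0 lb.
ΣF_x = 0: no horizontal applied forces, so L_x = 0.

L_x = 0, L_y = 775.0 lb, R_y = 775.0 lb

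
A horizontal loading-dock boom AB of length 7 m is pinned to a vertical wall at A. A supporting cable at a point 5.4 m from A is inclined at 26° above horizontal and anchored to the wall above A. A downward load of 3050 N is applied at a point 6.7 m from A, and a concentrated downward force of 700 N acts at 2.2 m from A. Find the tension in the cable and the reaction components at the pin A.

ΣM about A: T·sin26°·5.4 − 3050·6.7 − 700·2.2 = 0 → T = 21975/(5.4·0.438371) = 9283.11 ≈ 9283 N.
ΣF_x = 0: A_x − T·cos26° = 0 → A_x = 9283.11 × 0.898794 = 8344 N.
ΣF_y = 0: A_y + T·sin26° − 3050 − 700 = 0 → A_y = 3750 − 9283.11 × 0.438371 = -319.4 N.

T = 9283 N, A_x = 8344 N, A_y = -319.4 N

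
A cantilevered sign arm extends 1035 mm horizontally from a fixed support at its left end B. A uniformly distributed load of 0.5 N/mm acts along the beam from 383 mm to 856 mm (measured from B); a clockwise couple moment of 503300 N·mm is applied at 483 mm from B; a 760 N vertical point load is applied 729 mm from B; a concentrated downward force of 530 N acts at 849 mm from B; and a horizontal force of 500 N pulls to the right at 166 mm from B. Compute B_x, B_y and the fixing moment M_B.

Resultant of the distributed load: 0.5 × 473 = 236.5 N at 619.5 mm from B.
ΣF_x = 0: B_x + 500 = 0 → B_x = -500.0 N.
ΣF_y = 0: B_y − 0.5·473 − 760 − 530 = 0 → B_y = 1526 N.
ΣM about B: M_B − (0.5·473)·619.5 − 503300 − 760·729 − 530·849 = 0 → M_B = 1654000 N·mm.

B_x = -500.0 N, B_y = 1526 N, M_B = 1654000 N·mm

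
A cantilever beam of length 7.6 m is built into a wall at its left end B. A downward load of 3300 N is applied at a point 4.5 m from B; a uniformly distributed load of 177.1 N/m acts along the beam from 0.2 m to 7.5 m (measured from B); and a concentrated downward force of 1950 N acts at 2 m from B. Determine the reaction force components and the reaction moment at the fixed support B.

B_x = 0, B_y = 6543 N, M_B = 23730 N·m

Resultant of the distributed load: 177.1 × 7.3 = 1292.83 N at 3.85 m from B.
ΣF_x = 0: B_x = 0.
ΣF_y = 0: B_y − 3300 − 177.1·7.3 − 1950 = 0 → B_y = 6543 N.
ΣM about B: M_B − 3300·4.5 − (177.1·7.3)·3.85 − 1950·2 = 0 → M_B = 23730 N·m.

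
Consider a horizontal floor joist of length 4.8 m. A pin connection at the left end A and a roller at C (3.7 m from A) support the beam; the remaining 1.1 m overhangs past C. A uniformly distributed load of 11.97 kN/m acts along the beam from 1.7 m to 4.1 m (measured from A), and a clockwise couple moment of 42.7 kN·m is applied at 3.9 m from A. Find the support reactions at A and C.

A_x = 0, A_y = -5.329 kN, C_y = 34.06 kN

Resultant of the distributed load: 11.97 × 2.4 = 28.728 kN at 2.9 m from A.
Taking moments about A: C_y·3.7 − (11.97·2.4)·2.9 − 42.7 = 0 → C_y = 126.0112/3.7 = 34.0571 ≈ 34.06 kN.
ΣF_y = 0: A_y + 34.0571 − 11.97·2.4 = 0 → A_y = -5.329 kN.
ΣF_x = 0: no horizontal applied forces, so A_x = 0.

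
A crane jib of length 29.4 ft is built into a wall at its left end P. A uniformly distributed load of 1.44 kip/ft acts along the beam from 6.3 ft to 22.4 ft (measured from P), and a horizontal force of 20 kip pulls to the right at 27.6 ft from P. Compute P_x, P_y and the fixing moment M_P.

P_x = -20.00 kip, P_y = 23.18 kip, M_P = 332.7 kip·ft

Resultant of the distributed load: 1.44 × 16.1 = 23.184 kip at 14.35 ft from P.
ΣF_x = 0: P_x + 20 = 0 → P_x = -20.00 kip.
ΣF_y = 0: P_y − 1.44·16.1 = 0 → P_y = 23.18 kip.
ΣM about P: M_P − (1.44·16.1)·14.35 = 0 → M_P = 332.7 kip·ft.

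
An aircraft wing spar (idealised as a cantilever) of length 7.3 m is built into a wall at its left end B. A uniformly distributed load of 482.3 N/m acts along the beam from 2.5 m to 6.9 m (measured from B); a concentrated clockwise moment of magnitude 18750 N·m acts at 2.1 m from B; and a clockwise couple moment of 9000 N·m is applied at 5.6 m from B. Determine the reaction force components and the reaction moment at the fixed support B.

Resultant of the distributed load: 482.3 × 4.4 = 2122.12 N at 4.7 m from B.
ΣF_x = 0: B_x = 0.
ΣF_y = 0: B_y − 482.3·4.4 = 0 → B_y = 2122 N.
ΣM about B: M_B − (482.3·4.4)·4.7 − 18750 − 9000 = 0 → M_B = 37720 N·m.

B_x = 0, B_y = 2122 N, M_B = 37720 N·m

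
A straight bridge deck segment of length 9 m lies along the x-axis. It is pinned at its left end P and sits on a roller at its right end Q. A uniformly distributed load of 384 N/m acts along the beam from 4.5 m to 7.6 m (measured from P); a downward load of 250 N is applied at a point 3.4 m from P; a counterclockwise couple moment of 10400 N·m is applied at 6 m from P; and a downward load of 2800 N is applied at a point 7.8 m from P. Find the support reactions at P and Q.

P_x = 0, P_y = 2075 N, Q_y = 2166 N

Resultant of the distributed load: 384 × 3.1 = 1190.4 N at 6.05 m from P.
Moments about P: Q_y·9 − (384·3.1)·6.05 − 250·3.4 + 10400 − 2800·7.8 = 0 → Q_y = 19491.92/9 = 2165.77 ≈ 2166 N.
ΣF_y = 0: P_y + 2165.77 − 384·3.1 − 250 − 2800 = 0 → P_y = 2075 N.
ΣF_x = 0: no horizontal applied forces, so P_x = 0.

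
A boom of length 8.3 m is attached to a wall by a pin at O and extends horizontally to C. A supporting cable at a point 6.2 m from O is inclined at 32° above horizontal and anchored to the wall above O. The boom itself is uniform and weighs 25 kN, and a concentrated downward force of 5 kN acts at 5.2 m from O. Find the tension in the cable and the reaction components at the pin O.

ΣM about O: T·sin32°·6.2 − 25·4.15 − 5·5.2 = 0 → T = 129.75/(6.2·0.529919) = 39.4917 ≈ 39.49 kN.
ΣF_x = 0: O_x − T·cos32° = 0 → O_x = 39.4917 × 0.848048 = 33.49 kN.
ΣF_y = 0: O_y + T·sin32° − 25 − 5 = 0 → O_y = 30 − 39.4917 × 0.529919 = 9.073 kN.

T = 39.49 kN, O_x = 33.49 kN, O_y = 9.073 kN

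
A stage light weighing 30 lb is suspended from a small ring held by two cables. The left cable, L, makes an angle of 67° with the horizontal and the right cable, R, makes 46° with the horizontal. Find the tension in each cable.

T_L = 22.64 lb, T_R = 12.73 lb

ΣF_x = 0: −T_L·cos67° + T_R·cos46° = 0 → T_R = 0.56248·T_L.
ΣF_y = 0: T_L·sin67° + T_R·sin46° = 30.
Substitute: T_L·(0.920505 + 0.56248·0.71934) = 30 → T_L = 22.6395 ≈ 22.64 lb.
Then T_R = 0.56248 × 22.6395 = 12.73 lb.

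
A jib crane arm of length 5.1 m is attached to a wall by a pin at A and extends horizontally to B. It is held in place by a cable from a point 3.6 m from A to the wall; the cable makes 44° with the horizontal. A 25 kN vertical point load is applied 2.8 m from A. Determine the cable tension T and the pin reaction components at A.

T = 27.99 kN, A_x = 20.14 kN, A_y = 5.556 kN

ΣM about A: T·sin44°·3.6 − 25·2.8 = 0 → T = 70/(3.6·0.694658) = 27.9914 ≈ 27.99 kN.
ΣF_x = 0: A_x − T·cos44° = 0 → A_x = 27.9914 × 0.71934 = 20.14 kN.
ΣF_y = 0: A_y + T·sin44° − 25 = 0 → A_y = 25 − 27.9914 × 0.694658 = 5.556 kN.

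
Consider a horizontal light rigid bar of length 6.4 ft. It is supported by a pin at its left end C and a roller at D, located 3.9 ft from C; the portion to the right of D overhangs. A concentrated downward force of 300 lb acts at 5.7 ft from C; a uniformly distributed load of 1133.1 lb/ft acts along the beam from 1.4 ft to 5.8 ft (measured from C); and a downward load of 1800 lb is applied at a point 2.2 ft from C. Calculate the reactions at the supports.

Resultant of the distributed load: 1133.1 × 4.4 = 4985.64 lb at 3.6 ft from C.
Moments about C: D_y·3.9 − 300·5.7 − (1133.1·4.4)·3.6 − 1800·2.2 = 0 → D_y = 23618.304/3.9 = 6055.98 ≈ 6056 lb.
ΣF_y = 0: C_y + 6055.98 − 300 − 1133.1·4.4 − 1800 = 0 → C_y = 1030 lb.
ΣF_x = 0: no horizontal applied forces, so C_x = 0.

C_x = 0, C_y = 1030 lb, D_y = 6056 lb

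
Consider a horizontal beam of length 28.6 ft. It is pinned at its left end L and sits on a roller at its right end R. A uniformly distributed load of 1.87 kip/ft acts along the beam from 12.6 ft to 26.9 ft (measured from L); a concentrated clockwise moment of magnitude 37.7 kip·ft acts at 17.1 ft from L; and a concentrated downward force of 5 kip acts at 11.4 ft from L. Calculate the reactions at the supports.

Resultant of the distributed load: 1.87 × 14.3 = 26.741 kip at 19.75 ft from L.
Taking moments about L: R_y·28.6 − (1.87·14.3)·19.75 − 37.7 − 5·11.4 = 0 → R_y = 622.83475/28.6 = 21.7774 ≈ 21.78 kip.
ΣF_y = 0: L_y + 21.7774 − 1.87·14.3 − 5 = 0 → L_y = 9.964 kip.
ΣF_x = 0: no horizontal applied forces, so L_x = 0.

L_x = 0, L_y = 9.964 kip, R_y = 21.78 kip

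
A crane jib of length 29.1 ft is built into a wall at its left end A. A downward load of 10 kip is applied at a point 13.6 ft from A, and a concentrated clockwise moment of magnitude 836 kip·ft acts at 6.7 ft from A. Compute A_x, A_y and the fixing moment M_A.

ΣF_x = 0: A_x = 0.
ΣF_y = 0: A_y − 10 = 0 → A_y = 10.00 kip.
ΣM about A: M_A − 10·13.6 − 836 = 0 → M_A = 972.0 kip·ft.

A_x = 0, A_y = 10.00 kip, M_A = 972.0 kip·ft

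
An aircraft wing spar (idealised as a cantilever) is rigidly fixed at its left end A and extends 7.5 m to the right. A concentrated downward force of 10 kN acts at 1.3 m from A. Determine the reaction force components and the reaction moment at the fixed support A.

A_x = 0, A_y = 10.00 kN, M_A = 13.00 kN·m

ΣF_x = 0: A_x = 0.
ΣF_y = 0: A_y − 10 = 0 → A_y = 10.00 kN.
ΣM about A: M_A − 10·1.3 = 0 → M_A = 13.00 kN·m.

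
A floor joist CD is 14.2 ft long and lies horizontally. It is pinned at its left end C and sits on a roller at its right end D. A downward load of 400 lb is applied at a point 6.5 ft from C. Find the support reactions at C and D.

C_x = 0, C_y = 216.9 lb, D_y = 183.1 lb

Moments about C: D_y·14.2 − 400·6.5 = 0 → D_y = 2600/14.2 = 183.099 ≈ 183.1 lb.
ΣF_y = 0: C_y + 183.099 − 400 = 0 → C_y = 216.9 lb.
ΣF_x = 0: no horizontal applied forces, so C_x = 0.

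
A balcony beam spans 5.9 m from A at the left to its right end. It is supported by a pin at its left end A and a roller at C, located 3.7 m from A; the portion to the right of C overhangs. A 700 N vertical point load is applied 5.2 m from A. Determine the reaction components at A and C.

A_x = 0, A_y = -283.8 N, C_y = 983.8 N

Moments about A: C_y·3.7 − 700·5.2 = 0 → C_y = 3640/3.7 = 983.784 ≈ 983.8 N.
ΣF_y = 0: A_y + 983.784 − 700 = 0 → A_y = -283.8 N.
ΣF_x = 0: no horizontal applied forces, so A_x = 0.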